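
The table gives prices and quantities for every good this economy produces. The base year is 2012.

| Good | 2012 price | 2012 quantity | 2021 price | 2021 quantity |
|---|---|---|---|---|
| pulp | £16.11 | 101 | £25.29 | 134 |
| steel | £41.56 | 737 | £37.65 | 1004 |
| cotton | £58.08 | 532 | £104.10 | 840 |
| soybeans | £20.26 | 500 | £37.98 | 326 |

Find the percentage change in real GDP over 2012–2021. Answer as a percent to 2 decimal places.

35.47%

Real GDP 2012 = Nominal GDP 2012 = 16.11·101 + 41.56·737 + 58.08·532 + 20.26·500 = 73285.39.
Real GDP 2021 (at 2012 prices) = 16.11·134 + 41.56·1004 + 58.08·840 + 20.26·326 = 99276.94.
Real growth = 99276.94/73285.39 − 1 = 0.3547.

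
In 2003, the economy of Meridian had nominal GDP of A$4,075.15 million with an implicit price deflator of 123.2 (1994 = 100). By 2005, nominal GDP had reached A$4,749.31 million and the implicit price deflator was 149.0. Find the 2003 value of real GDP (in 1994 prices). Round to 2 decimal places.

Real GDP = Nominal / (implicit price deflator/100) = 4075.15 / 1.232 = 3307.75.

A$3,307.75 million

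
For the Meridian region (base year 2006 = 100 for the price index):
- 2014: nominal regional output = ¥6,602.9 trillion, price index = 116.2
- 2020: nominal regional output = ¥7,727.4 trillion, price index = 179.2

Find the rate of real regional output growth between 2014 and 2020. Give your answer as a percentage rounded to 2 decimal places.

Deflate each year: 2014 → 6602.9/1.162 = 5682.36; 2020 → 7727.4/1.792 = 4312.17.
So real regional output changed by 4312.17/5682.36 − 1 = -0.2411, i.e. -24.11%.

-24.11%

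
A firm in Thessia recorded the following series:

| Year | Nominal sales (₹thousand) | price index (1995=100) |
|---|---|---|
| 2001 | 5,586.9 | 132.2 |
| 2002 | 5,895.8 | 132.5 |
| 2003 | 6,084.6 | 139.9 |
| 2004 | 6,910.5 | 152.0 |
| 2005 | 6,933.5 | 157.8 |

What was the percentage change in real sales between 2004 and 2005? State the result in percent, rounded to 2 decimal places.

-3.35%

Real sales 2004 = 6910.5/1.520 = 4546.38.
Real sales 2005 = 6933.5/1.578 = 4393.85.
Change = 4393.85/4546.38 − 1 = -0.0335.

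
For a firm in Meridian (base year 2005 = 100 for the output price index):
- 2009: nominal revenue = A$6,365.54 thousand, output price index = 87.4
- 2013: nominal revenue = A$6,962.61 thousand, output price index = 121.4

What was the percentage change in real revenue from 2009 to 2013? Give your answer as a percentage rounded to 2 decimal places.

Real revenue 2009 = 6365.54 / 0.874 = 7283.23.
Real revenue 2013 = 6962.61 / 1.214 = 5735.26.
Real growth = 5735.26 / 7283.23 − 1 = -0.2125.

-21.25%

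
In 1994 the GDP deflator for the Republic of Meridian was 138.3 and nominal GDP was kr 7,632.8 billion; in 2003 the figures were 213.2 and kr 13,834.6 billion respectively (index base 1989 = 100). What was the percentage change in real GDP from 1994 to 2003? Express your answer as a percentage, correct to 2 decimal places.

17.58%

Deflate each year: 1994 → 7632.8/1.383 = 5519.02; 2003 → 13834.6/2.132 = 6489.02.
So real GDP changed by 6489.02/5519.02 − 1 = 0.1758, i.e. 17.58%.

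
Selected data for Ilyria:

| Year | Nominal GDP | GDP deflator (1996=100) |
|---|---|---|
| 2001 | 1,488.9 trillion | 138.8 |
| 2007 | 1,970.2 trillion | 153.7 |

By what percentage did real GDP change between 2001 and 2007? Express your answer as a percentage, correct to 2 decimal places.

19.50%

Deflate each year: 2001 → 1488.9/1.388 = 1072.69; 2007 → 1970.2/1.537 = 1281.85.
So real GDP changed by 1281.85/1072.69 − 1 = 0.1950, i.e. 19.50%.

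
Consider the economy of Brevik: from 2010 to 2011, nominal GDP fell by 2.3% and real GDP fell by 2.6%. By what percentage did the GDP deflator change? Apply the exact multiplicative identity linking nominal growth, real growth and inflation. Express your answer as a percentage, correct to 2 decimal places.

0.31%

(1 + g_nom) = (1 + g_real)(1 + π), so π = 0.9770 / 0.9740 − 1 = 0.00308.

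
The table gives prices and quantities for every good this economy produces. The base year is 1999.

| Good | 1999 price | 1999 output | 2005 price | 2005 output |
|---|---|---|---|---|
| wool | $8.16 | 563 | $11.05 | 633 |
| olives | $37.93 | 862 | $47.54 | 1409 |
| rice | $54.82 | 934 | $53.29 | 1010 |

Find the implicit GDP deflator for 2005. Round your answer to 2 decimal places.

112.13

Nominal GDP 2005 = 11.05·633 + 47.54·1409 + 53.29·1010 = 127801.41.
Real GDP 2005 (at 1999 prices) = 8.16·633 + 37.93·1409 + 54.82·1010 = 113976.85.
Deflator = Nominal/Real × 100 = 127801.41/113976.85 × 100 = 112.129.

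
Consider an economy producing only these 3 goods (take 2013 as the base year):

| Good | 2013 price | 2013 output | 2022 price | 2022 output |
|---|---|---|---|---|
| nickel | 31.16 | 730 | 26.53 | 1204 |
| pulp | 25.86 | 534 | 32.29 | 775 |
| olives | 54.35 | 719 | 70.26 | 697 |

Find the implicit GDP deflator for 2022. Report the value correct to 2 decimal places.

Nominal GDP 2022 = 26.53·1204 + 32.29·775 + 70.26·697 = 105938.09.
Real GDP 2022 (at 2013 prices) = 31.16·1204 + 25.86·775 + 54.35·697 = 95440.09.
Deflator = Nominal/Real × 100 = 105938.09/95440.09 × 100 = 111.000.

111.00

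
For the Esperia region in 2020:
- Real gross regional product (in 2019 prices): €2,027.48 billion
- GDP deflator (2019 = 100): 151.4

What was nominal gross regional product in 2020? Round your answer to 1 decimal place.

Nominal gross regional product = Real × (GDP deflator/100) = 2027.48 × 1.514 = 3069.60.

€3,069.6 billion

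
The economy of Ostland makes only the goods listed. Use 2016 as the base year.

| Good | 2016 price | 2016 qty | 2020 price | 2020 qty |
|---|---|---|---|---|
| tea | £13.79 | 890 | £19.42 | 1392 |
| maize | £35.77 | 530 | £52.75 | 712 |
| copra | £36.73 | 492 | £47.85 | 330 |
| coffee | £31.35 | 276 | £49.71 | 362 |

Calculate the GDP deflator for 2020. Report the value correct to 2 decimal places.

Nominal GDP 2020 = 19.42·1392 + 52.75·712 + 47.85·330 + 49.71·362 = 98376.16.
Real GDP 2020 (at 2016 prices) = 13.79·1392 + 35.77·712 + 36.73·330 + 31.35·362 = 68133.52.
Deflator = Nominal/Real × 100 = 98376.16/68133.52 × 100 = 144.387.

144.39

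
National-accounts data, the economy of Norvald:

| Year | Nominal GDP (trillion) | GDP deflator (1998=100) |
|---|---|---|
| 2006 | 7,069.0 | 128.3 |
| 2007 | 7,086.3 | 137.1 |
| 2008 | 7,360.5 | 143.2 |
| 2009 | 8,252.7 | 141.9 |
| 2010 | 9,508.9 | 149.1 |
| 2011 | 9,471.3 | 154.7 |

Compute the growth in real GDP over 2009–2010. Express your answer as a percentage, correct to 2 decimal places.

9.66%

Real GDP 2009 = 8252.7/1.419 = 5815.86.
Real GDP 2010 = 9508.9/1.491 = 6377.53.
Change = 6377.53/5815.86 − 1 = 0.0966.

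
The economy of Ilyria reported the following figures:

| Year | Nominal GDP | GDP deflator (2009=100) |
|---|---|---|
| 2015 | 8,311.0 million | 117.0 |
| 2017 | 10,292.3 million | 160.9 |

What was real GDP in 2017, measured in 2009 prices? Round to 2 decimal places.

6,396.71 million

Real GDP = Nominal / (GDP deflator/100) = 10292.3 / 1.609 = 6396.71.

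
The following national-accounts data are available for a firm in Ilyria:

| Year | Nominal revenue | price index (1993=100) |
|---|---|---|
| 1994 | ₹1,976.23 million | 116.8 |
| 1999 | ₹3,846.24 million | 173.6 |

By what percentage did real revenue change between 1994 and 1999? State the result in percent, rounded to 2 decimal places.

30.95%

Real revenue 1994 = 1976.23 / 1.168 = 1691.98.
Real revenue 1999 = 3846.24 / 1.736 = 2215.58.
Real growth = 2215.58 / 1691.98 − 1 = 0.3095.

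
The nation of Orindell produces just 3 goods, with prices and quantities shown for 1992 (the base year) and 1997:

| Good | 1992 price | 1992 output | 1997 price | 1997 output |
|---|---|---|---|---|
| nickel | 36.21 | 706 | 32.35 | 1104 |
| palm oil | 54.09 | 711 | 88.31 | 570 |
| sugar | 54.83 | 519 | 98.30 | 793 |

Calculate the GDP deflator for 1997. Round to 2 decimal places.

143.50

Nominal GDP 1997 = 32.35·1104 + 88.31·570 + 98.30·793 = 164003.00.
Real GDP 1997 (at 1992 prices) = 36.21·1104 + 54.09·570 + 54.83·793 = 114287.33.
Deflator = Nominal/Real × 100 = 164003.00/114287.33 × 100 = 143.501.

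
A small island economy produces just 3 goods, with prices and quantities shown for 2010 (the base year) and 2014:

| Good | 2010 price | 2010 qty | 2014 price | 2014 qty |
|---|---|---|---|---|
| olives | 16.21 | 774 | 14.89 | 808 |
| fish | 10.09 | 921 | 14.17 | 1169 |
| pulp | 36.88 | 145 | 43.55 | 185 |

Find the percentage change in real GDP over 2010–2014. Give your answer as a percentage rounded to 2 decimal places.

Real GDP 2010 = Nominal GDP 2010 = 16.21·774 + 10.09·921 + 36.88·145 = 27187.03.
Real GDP 2014 (at 2010 prices) = 16.21·808 + 10.09·1169 + 36.88·185 = 31715.69.
Real growth = 31715.69/27187.03 − 1 = 0.1666.

16.66%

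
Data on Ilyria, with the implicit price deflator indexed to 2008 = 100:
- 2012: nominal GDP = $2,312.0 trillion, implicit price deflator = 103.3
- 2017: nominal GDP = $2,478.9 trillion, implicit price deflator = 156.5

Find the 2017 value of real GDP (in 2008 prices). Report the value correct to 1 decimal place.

$1,584.0 trillion

Real GDP = Nominal / (implicit price deflator/100) = 2478.9 / 1.565 = 1583.96.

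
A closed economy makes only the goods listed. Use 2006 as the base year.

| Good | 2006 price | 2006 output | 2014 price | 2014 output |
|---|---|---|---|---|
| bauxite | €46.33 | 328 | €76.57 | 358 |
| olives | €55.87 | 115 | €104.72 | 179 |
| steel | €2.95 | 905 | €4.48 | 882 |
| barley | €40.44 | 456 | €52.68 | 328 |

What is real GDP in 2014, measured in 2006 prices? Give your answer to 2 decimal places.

€42453.09

Real GDP 2014 = Σ (p_2006 × q_2014) = 46.33·358 + 55.87·179 + 2.95·882 + 40.44·328 = 42453.09.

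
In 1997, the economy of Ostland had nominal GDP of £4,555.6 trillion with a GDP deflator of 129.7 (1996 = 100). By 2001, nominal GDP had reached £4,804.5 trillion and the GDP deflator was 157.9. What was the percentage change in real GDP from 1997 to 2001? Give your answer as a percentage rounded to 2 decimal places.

Real GDP 1997 = 4555.6 / 1.297 = 3512.41.
Real GDP 2001 = 4804.5 / 1.579 = 3042.75.
Real growth = 3042.75 / 3512.41 − 1 = -0.1337.

-13.37%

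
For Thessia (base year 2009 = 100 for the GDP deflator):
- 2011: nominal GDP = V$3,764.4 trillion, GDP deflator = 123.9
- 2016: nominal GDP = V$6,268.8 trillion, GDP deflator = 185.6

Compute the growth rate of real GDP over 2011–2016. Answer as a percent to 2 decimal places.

11.17%

Deflate each year: 2011 → 3764.4/1.239 = 3038.26; 2016 → 6268.8/1.856 = 3377.59.
So real GDP changed by 3377.59/3038.26 − 1 = 0.1117, i.e. 11.17%.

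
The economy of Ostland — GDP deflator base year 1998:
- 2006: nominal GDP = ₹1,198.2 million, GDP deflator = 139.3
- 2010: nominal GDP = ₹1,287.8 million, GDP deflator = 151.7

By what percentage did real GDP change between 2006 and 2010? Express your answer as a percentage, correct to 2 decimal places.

Real GDP 2006 = 1198.2 / 1.393 = 860.16.
Real GDP 2010 = 1287.8 / 1.517 = 848.91.
Real growth = 848.91 / 860.16 − 1 = -0.0131.

-1.31%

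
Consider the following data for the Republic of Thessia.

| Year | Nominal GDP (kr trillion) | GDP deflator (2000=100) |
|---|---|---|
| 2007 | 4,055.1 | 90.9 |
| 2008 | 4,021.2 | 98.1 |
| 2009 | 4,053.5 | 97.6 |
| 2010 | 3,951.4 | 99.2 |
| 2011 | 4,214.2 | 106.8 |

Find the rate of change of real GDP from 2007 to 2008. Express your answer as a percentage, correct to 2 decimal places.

-8.11%

Real GDP 2007 = 4055.1/0.909 = 4461.06.
Real GDP 2008 = 4021.2/0.981 = 4099.08.
Change = 4099.08/4461.06 − 1 = -0.0811.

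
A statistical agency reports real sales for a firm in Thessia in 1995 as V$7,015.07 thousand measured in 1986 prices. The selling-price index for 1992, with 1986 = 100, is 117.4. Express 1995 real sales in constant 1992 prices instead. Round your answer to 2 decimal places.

Real sales in 1992 prices = Real sales in 1986 prices × (P_1992/P_1986) = 7015.07 × 1.174 = 8235.69.

V$8,235.69 thousand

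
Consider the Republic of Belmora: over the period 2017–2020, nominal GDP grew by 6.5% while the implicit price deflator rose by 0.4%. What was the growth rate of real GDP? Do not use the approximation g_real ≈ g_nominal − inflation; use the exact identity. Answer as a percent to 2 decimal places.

6.08%

(1 + g_nom) = (1 + g_real)(1 + π), so g_real = 1.0650 / 1.0040 − 1 = 0.06076.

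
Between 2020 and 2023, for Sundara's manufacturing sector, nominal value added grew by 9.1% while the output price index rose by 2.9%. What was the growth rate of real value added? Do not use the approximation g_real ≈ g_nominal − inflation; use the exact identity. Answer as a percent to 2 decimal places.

(1 + g_nom) = (1 + g_real)(1 + π), so g_real = 1.0910 / 1.0290 − 1 = 0.06025.

6.03%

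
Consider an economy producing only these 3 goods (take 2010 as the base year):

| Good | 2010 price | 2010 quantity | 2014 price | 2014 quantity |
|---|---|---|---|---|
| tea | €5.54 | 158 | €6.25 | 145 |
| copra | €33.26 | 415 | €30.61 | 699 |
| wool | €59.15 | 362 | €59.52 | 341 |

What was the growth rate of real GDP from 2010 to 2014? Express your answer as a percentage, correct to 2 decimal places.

Real GDP 2010 = Nominal GDP 2010 = 5.54·158 + 33.26·415 + 59.15·362 = 36090.52.
Real GDP 2014 (at 2010 prices) = 5.54·145 + 33.26·699 + 59.15·341 = 44222.19.
Real growth = 44222.19/36090.52 − 1 = 0.2253.

22.53%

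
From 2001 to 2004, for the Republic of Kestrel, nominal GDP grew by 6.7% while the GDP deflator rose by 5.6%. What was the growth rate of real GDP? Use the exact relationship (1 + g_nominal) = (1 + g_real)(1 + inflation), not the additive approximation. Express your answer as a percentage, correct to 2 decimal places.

(1 + g_nom) = (1 + g_real)(1 + π), so g_real = 1.0670 / 1.0560 − 1 = 0.01042.

1.04%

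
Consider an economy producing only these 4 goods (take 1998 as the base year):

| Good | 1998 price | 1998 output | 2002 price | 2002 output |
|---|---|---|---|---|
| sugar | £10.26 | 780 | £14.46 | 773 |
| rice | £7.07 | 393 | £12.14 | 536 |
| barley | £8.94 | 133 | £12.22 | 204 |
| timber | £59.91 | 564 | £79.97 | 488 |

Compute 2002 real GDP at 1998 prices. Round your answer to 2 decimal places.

Real GDP 2002 = Σ (p_1998 × q_2002) = 10.26·773 + 7.07·536 + 8.94·204 + 59.91·488 = 42780.34.

£42780.34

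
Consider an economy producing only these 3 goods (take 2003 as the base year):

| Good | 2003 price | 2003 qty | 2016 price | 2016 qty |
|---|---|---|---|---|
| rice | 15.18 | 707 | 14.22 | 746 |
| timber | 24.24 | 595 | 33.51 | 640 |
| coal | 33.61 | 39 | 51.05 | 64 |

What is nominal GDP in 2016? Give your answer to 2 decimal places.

35321.72

Nominal GDP 2016 = Σ (p_2016 × q_2016) = 14.22·746 + 33.51·640 + 51.05·64 = 35321.72.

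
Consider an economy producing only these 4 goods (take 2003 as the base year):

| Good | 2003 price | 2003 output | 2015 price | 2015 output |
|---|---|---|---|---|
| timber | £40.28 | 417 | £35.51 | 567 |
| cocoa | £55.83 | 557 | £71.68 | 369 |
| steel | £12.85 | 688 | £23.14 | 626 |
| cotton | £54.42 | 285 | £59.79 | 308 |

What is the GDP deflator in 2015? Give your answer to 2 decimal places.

Nominal GDP 2015 = 35.51·567 + 71.68·369 + 23.14·626 + 59.79·308 = 79485.05.
Real GDP 2015 (at 2003 prices) = 40.28·567 + 55.83·369 + 12.85·626 + 54.42·308 = 68245.49.
Deflator = Nominal/Real × 100 = 79485.05/68245.49 × 100 = 116.469.

116.47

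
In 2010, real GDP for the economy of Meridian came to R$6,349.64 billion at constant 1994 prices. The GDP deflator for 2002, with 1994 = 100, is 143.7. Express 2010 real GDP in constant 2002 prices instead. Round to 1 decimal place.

Real GDP in 2002 prices = Real GDP in 1994 prices × (P_2002/P_1994) = 6349.64 × 1.437 = 9124.43.

R$9,124.4 billion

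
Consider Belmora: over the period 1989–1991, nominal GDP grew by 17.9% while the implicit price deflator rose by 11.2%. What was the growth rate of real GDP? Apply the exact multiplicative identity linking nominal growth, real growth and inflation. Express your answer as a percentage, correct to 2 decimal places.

(1 + g_nom) = (1 + g_real)(1 + π), so g_real = 1.1790 / 1.1120 − 1 = 0.06025.

6.03%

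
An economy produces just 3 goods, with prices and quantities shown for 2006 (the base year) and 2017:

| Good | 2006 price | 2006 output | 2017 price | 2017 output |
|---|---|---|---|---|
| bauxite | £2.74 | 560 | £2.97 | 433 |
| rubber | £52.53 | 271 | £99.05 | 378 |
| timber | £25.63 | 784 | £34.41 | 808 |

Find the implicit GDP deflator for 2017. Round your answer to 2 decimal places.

Nominal GDP 2017 = 2.97·433 + 99.05·378 + 34.41·808 = 66530.19.
Real GDP 2017 (at 2006 prices) = 2.74·433 + 52.53·378 + 25.63·808 = 41751.80.
Deflator = Nominal/Real × 100 = 66530.19/41751.80 × 100 = 159.347.

159.35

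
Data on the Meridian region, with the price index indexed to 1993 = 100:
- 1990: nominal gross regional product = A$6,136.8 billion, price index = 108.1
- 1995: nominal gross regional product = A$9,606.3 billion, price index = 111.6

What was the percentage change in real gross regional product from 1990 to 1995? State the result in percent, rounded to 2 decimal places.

Deflate each year: 1990 → 6136.8/1.081 = 5676.97; 1995 → 9606.3/1.116 = 8607.80.
So real gross regional product changed by 8607.80/5676.97 − 1 = 0.5163, i.e. 51.63%.

51.63%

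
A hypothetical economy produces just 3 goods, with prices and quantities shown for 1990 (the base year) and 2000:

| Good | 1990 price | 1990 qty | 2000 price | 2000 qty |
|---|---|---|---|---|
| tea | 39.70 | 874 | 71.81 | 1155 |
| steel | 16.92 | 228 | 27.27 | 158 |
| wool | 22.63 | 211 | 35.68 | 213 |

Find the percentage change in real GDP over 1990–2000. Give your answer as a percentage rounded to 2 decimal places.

Real GDP 1990 = Nominal GDP 1990 = 39.70·874 + 16.92·228 + 22.63·211 = 43330.49.
Real GDP 2000 (at 1990 prices) = 39.70·1155 + 16.92·158 + 22.63·213 = 53347.05.
Real growth = 53347.05/43330.49 − 1 = 0.2312.

23.12%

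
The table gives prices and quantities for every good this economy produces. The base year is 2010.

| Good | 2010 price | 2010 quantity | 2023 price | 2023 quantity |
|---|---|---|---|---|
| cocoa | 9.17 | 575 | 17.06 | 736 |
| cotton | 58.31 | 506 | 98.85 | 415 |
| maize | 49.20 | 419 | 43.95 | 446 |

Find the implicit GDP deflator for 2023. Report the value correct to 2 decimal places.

138.36

Nominal GDP 2023 = 17.06·736 + 98.85·415 + 43.95·446 = 73180.61.
Real GDP 2023 (at 2010 prices) = 9.17·736 + 58.31·415 + 49.20·446 = 52890.97.
Deflator = Nominal/Real × 100 = 73180.61/52890.97 × 100 = 138.361.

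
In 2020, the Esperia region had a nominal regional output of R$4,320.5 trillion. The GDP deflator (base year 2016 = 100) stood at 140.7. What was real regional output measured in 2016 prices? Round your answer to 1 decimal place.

R$3,070.7 trillion

Real regional output = Nominal / (GDP deflator/100) = 4320.5 / 1.407 = 3070.72.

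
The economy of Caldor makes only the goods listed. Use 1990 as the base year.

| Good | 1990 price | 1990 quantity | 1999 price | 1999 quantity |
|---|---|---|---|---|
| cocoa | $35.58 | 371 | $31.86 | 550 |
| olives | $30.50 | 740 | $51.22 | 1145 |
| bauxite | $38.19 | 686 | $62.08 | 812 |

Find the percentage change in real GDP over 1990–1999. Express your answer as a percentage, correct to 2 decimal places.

Real GDP 1990 = Nominal GDP 1990 = 35.58·371 + 30.50·740 + 38.19·686 = 61968.52.
Real GDP 1999 (at 1990 prices) = 35.58·550 + 30.50·1145 + 38.19·812 = 85501.78.
Real growth = 85501.78/61968.52 − 1 = 0.3798.

37.98%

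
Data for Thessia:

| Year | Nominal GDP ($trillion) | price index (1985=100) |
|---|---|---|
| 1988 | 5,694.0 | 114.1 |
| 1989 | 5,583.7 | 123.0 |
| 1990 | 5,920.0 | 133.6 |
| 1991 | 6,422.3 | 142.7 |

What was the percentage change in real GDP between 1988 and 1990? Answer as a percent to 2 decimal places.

-11.21%

Real GDP 1988 = 5694.0/1.141 = 4990.36.
Real GDP 1990 = 5920.0/1.336 = 4431.14.
Change = 4431.14/4990.36 − 1 = -0.1121.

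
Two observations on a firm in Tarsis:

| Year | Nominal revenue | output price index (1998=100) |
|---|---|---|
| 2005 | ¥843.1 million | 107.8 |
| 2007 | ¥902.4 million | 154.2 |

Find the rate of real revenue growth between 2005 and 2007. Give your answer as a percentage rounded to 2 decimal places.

-25.17%

Real revenue 2005 = 843.1 / 1.078 = 782.10.
Real revenue 2007 = 902.4 / 1.542 = 585.21.
Real growth = 585.21 / 782.10 − 1 = -0.2517.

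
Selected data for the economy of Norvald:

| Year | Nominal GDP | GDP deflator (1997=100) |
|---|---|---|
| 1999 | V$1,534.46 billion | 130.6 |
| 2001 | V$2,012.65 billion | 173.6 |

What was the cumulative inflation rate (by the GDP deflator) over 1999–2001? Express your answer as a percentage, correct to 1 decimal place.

Price-level change = 173.6 / 130.6 − 1 = 0.3292.

32.9%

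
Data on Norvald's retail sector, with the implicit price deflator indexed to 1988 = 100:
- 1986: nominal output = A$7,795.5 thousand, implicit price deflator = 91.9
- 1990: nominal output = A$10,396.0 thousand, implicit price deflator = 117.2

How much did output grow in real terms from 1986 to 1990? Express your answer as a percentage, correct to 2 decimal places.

4.57%

Real output 1986 = 7795.5 / 0.919 = 8482.59.
Real output 1990 = 10396.0 / 1.172 = 8870.31.
Real growth = 8870.31 / 8482.59 − 1 = 0.0457.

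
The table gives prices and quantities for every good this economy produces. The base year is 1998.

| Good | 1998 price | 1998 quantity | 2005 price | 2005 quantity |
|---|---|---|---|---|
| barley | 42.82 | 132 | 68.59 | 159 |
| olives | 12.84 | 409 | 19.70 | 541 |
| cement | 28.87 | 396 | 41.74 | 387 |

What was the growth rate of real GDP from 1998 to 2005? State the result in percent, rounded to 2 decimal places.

Real GDP 1998 = Nominal GDP 1998 = 42.82·132 + 12.84·409 + 28.87·396 = 22336.32.
Real GDP 2005 (at 1998 prices) = 42.82·159 + 12.84·541 + 28.87·387 = 24927.51.
Real growth = 24927.51/22336.32 − 1 = 0.1160.

11.60%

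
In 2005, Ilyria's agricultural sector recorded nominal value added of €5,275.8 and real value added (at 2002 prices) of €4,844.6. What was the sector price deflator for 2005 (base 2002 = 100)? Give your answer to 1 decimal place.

108.9

sector price deflator = (Nominal / Real) × 100 = 5275.8 / 4844.6 × 100 = 108.90.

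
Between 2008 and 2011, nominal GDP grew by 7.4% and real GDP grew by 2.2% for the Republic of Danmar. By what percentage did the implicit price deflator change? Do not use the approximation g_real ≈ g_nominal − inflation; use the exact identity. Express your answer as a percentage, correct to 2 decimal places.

(1 + g_nom) = (1 + g_real)(1 + π), so π = 1.0740 / 1.0220 − 1 = 0.05088.

5.09%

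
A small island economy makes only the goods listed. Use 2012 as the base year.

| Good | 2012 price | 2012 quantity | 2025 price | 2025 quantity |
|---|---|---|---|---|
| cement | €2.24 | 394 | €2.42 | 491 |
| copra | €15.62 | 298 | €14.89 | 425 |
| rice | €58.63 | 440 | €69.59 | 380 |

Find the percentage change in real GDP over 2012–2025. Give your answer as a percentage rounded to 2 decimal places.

-4.20%

Real GDP 2012 = Nominal GDP 2012 = 2.24·394 + 15.62·298 + 58.63·440 = 31334.52.
Real GDP 2025 (at 2012 prices) = 2.24·491 + 15.62·425 + 58.63·380 = 30017.74.
Real growth = 30017.74/31334.52 − 1 = -0.0420.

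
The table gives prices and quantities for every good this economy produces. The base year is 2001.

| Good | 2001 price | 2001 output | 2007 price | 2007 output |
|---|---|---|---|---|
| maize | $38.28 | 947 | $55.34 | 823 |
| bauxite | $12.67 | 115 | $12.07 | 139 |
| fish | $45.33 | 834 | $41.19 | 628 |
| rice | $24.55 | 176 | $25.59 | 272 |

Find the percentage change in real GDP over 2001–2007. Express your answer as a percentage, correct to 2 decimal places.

-14.31%

Real GDP 2001 = Nominal GDP 2001 = 38.28·947 + 12.67·115 + 45.33·834 + 24.55·176 = 79834.23.
Real GDP 2007 (at 2001 prices) = 38.28·823 + 12.67·139 + 45.33·628 + 24.55·272 = 68410.41.
Real growth = 68410.41/79834.23 − 1 = -0.1431.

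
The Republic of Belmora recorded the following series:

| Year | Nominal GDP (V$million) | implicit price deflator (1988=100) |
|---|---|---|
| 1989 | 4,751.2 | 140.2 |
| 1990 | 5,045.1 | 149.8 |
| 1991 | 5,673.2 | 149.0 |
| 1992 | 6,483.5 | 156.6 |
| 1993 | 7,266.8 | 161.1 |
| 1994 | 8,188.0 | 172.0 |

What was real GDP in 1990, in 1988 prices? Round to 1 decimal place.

V$3,367.9 million

Real GDP 1990 = 5045.1 / 1.498 = 3367.89.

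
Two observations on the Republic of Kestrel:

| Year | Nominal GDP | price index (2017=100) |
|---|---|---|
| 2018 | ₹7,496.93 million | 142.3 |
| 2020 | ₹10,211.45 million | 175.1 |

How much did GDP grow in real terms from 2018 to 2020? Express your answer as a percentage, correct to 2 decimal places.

10.69%

Deflate each year: 2018 → 7496.93/1.423 = 5268.40; 2020 → 10211.45/1.751 = 5831.78.
So real GDP changed by 5831.78/5268.40 − 1 = 0.1069, i.e. 10.69%.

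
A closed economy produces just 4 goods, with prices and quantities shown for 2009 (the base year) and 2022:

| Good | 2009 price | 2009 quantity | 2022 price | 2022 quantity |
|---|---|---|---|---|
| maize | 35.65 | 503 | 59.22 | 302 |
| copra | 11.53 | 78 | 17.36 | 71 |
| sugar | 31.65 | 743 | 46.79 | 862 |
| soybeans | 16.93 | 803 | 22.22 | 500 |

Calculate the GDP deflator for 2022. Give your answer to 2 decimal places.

149.07

Nominal GDP 2022 = 59.22·302 + 17.36·71 + 46.79·862 + 22.22·500 = 70559.98.
Real GDP 2022 (at 2009 prices) = 35.65·302 + 11.53·71 + 31.65·862 + 16.93·500 = 47332.23.
Deflator = Nominal/Real × 100 = 70559.98/47332.23 × 100 = 149.074.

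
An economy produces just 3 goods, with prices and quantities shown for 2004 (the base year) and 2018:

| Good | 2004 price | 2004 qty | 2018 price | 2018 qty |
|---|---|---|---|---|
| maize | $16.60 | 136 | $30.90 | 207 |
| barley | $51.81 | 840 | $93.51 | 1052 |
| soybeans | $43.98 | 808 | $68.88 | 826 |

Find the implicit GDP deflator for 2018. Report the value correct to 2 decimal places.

Nominal GDP 2018 = 30.90·207 + 93.51·1052 + 68.88·826 = 161663.70.
Real GDP 2018 (at 2004 prices) = 16.60·207 + 51.81·1052 + 43.98·826 = 94267.80.
Deflator = Nominal/Real × 100 = 161663.70/94267.80 × 100 = 171.494.

171.49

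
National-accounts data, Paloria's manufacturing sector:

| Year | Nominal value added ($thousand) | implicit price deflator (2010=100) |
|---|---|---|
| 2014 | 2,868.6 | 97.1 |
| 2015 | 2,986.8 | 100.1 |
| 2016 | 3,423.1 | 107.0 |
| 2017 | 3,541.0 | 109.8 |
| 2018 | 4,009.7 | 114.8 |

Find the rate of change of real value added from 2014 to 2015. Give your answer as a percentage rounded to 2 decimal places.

1.00%

Real value added 2014 = 2868.6/0.971 = 2954.27.
Real value added 2015 = 2986.8/1.001 = 2983.82.
Change = 2983.82/2954.27 − 1 = 0.0100.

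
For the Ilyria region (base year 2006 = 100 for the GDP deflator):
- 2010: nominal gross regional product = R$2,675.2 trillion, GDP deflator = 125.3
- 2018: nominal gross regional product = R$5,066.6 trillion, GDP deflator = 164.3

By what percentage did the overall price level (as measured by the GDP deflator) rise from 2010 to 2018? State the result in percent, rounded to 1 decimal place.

31.1%

Price-level change = 164.3 / 125.3 − 1 = 0.3113.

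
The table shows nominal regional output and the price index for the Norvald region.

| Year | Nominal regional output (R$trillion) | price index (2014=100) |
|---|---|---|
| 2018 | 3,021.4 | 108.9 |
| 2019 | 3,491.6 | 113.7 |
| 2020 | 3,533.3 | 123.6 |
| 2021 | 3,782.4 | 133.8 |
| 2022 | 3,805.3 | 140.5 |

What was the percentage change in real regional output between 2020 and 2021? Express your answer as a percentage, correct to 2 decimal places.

Real regional output 2020 = 3533.3/1.236 = 2858.66.
Real regional output 2021 = 3782.4/1.338 = 2826.91.
Change = 2826.91/2858.66 − 1 = -0.0111.

-1.11%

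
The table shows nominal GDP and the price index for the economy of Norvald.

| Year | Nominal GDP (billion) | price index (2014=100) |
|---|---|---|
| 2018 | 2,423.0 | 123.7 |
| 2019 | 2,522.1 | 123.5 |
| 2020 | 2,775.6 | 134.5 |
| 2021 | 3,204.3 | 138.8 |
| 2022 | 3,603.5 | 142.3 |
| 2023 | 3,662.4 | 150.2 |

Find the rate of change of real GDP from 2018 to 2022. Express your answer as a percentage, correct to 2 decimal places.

29.28%

Real GDP 2018 = 2423.0/1.237 = 1958.77.
Real GDP 2022 = 3603.5/1.423 = 2532.33.
Change = 2532.33/1958.77 − 1 = 0.2928.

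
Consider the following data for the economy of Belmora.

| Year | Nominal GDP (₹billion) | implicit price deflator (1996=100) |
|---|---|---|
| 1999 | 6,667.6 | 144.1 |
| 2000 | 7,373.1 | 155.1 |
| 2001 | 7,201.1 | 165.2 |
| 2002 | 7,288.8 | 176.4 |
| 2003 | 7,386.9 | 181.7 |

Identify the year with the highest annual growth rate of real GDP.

2000

2000: real = 7373.1/1.551 = 4753.77; growth vs 1999 (4627.06) = 2.74%.
2001: real = 7201.1/1.652 = 4359.02; growth vs 2000 (4753.77) = -8.30%.
2002: real = 7288.8/1.764 = 4131.97; growth vs 2001 (4359.02) = -5.21%.
2003: real = 7386.9/1.817 = 4065.44; growth vs 2002 (4131.97) = -1.61%.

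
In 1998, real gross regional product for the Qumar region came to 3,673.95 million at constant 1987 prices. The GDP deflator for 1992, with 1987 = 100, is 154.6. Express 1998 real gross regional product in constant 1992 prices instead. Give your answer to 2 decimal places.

5,679.93 million

Real gross regional product in 1992 prices = Real gross regional product in 1987 prices × (P_1992/P_1987) = 3673.95 × 1.546 = 5679.93.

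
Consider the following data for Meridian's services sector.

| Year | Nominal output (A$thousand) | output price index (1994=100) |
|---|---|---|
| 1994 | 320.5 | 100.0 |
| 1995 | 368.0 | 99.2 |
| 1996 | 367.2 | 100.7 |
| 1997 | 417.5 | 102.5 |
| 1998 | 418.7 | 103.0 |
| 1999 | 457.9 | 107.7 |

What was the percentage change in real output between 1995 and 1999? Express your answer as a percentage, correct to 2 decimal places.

Real output 1995 = 368.0/0.992 = 370.97.
Real output 1999 = 457.9/1.077 = 425.16.
Change = 425.16/370.97 − 1 = 0.1461.

14.61%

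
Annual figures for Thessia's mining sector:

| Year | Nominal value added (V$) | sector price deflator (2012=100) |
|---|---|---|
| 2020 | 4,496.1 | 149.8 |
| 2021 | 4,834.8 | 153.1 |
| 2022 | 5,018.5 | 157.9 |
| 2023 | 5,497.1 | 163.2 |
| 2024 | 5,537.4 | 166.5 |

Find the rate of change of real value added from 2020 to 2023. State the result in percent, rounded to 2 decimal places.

12.22%

Real value added 2020 = 4496.1/1.498 = 3001.40.
Real value added 2023 = 5497.1/1.632 = 3368.32.
Change = 3368.32/3001.40 − 1 = 0.1222.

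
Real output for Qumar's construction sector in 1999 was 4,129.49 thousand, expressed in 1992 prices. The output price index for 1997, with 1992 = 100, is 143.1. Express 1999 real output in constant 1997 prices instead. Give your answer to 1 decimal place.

5,909.3 thousand

Real output in 1997 prices = Real output in 1992 prices × (P_1997/P_1992) = 4129.49 × 1.431 = 5909.30.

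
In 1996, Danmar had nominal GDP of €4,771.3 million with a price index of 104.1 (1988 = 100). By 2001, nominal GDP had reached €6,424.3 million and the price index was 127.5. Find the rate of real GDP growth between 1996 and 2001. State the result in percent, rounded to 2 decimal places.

9.93%

Real GDP 1996 = 4771.3 / 1.041 = 4583.38.
Real GDP 2001 = 6424.3 / 1.275 = 5038.67.
Real growth = 5038.67 / 4583.38 − 1 = 0.0993.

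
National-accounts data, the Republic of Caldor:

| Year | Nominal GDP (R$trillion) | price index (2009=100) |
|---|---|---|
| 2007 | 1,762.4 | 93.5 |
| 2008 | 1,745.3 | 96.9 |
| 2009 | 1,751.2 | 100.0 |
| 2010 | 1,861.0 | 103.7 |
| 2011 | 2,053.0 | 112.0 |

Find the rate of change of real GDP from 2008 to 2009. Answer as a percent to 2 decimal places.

Real GDP 2008 = 1745.3/0.969 = 1801.14.
Real GDP 2009 = 1751.2/1.000 = 1751.20.
Change = 1751.20/1801.14 − 1 = -0.0277.

-2.77%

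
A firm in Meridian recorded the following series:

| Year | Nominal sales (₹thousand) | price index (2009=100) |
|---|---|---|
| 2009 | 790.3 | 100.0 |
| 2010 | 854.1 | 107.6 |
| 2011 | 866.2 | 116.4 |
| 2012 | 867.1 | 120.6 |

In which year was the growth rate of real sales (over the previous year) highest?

2010

2010: real = 854.1/1.076 = 793.77; growth vs 2009 (790.30) = 0.44%.
2011: real = 866.2/1.164 = 744.16; growth vs 2010 (793.77) = -6.25%.
2012: real = 867.1/1.206 = 718.99; growth vs 2011 (744.16) = -3.38%.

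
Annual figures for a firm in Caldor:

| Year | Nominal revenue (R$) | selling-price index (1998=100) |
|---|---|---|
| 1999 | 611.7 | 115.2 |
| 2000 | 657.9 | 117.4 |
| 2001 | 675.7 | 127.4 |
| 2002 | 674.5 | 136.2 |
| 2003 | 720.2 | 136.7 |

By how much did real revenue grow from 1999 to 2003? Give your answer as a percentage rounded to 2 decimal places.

Real revenue 1999 = 611.7/1.152 = 530.99.
Real revenue 2003 = 720.2/1.367 = 526.85.
Change = 526.85/530.99 − 1 = -0.0078.

-0.78%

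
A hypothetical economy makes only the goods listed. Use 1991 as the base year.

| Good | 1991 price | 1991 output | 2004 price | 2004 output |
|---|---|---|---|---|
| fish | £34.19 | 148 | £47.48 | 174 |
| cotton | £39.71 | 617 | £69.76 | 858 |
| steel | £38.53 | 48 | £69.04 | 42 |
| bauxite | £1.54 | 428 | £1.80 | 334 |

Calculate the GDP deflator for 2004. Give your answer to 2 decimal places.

169.90

Nominal GDP 2004 = 47.48·174 + 69.76·858 + 69.04·42 + 1.80·334 = 71616.48.
Real GDP 2004 (at 1991 prices) = 34.19·174 + 39.71·858 + 38.53·42 + 1.54·334 = 42152.86.
Deflator = Nominal/Real × 100 = 71616.48/42152.86 × 100 = 169.897.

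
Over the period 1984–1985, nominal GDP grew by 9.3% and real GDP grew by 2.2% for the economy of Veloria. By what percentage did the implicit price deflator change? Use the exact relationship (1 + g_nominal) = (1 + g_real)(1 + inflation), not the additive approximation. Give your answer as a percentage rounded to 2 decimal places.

6.95%

(1 + g_nom) = (1 + g_real)(1 + π), so π = 1.0930 / 1.0220 − 1 = 0.06947.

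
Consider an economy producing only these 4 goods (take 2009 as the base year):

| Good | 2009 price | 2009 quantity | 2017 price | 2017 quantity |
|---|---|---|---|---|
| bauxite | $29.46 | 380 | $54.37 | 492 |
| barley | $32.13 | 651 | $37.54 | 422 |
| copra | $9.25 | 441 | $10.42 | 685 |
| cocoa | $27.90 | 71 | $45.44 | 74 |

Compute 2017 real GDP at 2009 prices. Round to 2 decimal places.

$36454.03

Real GDP 2017 = Σ (p_2009 × q_2017) = 29.46·492 + 32.13·422 + 9.25·685 + 27.90·74 = 36454.03.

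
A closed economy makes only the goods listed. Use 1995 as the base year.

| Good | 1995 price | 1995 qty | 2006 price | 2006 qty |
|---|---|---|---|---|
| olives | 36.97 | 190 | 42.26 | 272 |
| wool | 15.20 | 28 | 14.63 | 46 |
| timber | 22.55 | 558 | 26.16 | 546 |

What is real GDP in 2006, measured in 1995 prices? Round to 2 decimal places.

Real GDP 2006 = Σ (p_1995 × q_2006) = 36.97·272 + 15.20·46 + 22.55·546 = 23067.34.

23067.34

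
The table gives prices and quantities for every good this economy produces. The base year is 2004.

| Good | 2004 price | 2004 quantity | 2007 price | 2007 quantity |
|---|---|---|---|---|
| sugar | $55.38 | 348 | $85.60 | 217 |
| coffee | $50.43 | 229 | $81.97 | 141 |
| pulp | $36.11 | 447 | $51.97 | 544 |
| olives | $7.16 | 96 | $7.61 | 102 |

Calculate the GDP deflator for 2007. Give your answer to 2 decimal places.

Nominal GDP 2007 = 85.60·217 + 81.97·141 + 51.97·544 + 7.61·102 = 59180.87.
Real GDP 2007 (at 2004 prices) = 55.38·217 + 50.43·141 + 36.11·544 + 7.16·102 = 39502.25.
Deflator = Nominal/Real × 100 = 59180.87/39502.25 × 100 = 149.816.

149.82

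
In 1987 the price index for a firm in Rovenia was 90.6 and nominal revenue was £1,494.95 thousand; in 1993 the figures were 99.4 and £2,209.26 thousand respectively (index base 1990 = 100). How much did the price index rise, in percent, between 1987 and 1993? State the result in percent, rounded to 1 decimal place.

9.7%

Price-level change = 99.4 / 90.6 − 1 = 0.0971.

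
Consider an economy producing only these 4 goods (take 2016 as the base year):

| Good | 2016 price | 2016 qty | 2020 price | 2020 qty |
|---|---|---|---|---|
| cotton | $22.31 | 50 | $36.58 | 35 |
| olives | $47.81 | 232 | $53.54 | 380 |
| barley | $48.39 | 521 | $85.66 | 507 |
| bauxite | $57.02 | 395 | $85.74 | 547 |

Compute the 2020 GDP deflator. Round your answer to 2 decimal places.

149.93

Nominal GDP 2020 = 36.58·35 + 53.54·380 + 85.66·507 + 85.74·547 = 111954.90.
Real GDP 2020 (at 2016 prices) = 22.31·35 + 47.81·380 + 48.39·507 + 57.02·547 = 74672.32.
Deflator = Nominal/Real × 100 = 111954.90/74672.32 × 100 = 149.928.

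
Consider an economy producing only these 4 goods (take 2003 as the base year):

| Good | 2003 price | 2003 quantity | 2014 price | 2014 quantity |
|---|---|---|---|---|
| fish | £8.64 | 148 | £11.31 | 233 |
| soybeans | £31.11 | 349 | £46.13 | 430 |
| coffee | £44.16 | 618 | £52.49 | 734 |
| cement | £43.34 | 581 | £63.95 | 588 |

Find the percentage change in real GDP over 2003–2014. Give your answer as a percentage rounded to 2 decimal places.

Real GDP 2003 = Nominal GDP 2003 = 8.64·148 + 31.11·349 + 44.16·618 + 43.34·581 = 64607.53.
Real GDP 2014 (at 2003 prices) = 8.64·233 + 31.11·430 + 44.16·734 + 43.34·588 = 73287.78.
Real growth = 73287.78/64607.53 − 1 = 0.1344.

13.44%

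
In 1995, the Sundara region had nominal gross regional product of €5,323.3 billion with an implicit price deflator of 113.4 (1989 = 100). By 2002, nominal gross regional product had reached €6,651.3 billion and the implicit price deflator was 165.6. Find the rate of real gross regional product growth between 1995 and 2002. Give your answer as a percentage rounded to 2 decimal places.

-14.44%

Real gross regional product 1995 = 5323.3 / 1.134 = 4694.27.
Real gross regional product 2002 = 6651.3 / 1.656 = 4016.49.
Real growth = 4016.49 / 4694.27 − 1 = -0.1444.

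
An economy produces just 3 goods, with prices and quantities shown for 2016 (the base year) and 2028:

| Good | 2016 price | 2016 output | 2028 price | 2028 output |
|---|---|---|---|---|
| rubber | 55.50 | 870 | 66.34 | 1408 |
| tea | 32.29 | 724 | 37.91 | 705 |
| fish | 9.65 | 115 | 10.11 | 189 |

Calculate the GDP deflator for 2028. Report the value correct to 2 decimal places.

Nominal GDP 2028 = 66.34·1408 + 37.91·705 + 10.11·189 = 122044.06.
Real GDP 2028 (at 2016 prices) = 55.50·1408 + 32.29·705 + 9.65·189 = 102732.30.
Deflator = Nominal/Real × 100 = 122044.06/102732.30 × 100 = 118.798.

118.80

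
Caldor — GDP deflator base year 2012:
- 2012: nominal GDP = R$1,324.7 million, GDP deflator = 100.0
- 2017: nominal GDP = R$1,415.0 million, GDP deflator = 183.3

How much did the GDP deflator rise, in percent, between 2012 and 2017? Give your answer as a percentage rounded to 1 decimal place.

83.3%

Price-level change = 183.3 / 100.0 − 1 = 0.8330.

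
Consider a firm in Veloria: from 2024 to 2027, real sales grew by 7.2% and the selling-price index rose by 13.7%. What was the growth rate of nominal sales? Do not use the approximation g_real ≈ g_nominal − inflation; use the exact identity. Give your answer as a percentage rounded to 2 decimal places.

(1 + g_nom) = (1 + g_real)(1 + π) = 1.0720 × 1.1370 = 1.21886.

21.89%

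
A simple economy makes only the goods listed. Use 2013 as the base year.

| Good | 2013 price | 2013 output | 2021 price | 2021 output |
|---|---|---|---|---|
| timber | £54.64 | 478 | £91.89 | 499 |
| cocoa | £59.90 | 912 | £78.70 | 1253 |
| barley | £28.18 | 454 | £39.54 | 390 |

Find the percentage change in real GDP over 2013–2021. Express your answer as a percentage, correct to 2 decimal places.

Real GDP 2013 = Nominal GDP 2013 = 54.64·478 + 59.90·912 + 28.18·454 = 93540.44.
Real GDP 2021 (at 2013 prices) = 54.64·499 + 59.90·1253 + 28.18·390 = 113310.26.
Real growth = 113310.26/93540.44 − 1 = 0.2114.

21.14%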